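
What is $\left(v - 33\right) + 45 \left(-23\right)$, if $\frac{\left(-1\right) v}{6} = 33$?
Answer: $-1266$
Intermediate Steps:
$v = -198$ ($v = \left(-6\right) 33 = -198$)
$\left(v - 33\right) + 45 \left(-23\right) = \left(-198 - 33\right) + 45 \left(-23\right) = \left(-198 - 33\right) - 1035 = -231 - 1035 = -1266$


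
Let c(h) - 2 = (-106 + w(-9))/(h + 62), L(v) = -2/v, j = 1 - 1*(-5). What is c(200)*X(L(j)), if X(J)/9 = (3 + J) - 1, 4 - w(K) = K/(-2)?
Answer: 12525/524 ≈ 23.903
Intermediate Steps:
w(K) = 4 + K/2 (w(K) = 4 - K/(-2) = 4 - K*(-1)/2 = 4 - (-1)*K/2 = 4 + K/2)
j = 6 (j = 1 + 5 = 6)
c(h) = 2 - 213/(2*(62 + h)) (c(h) = 2 + (-106 + (4 + (1/2)*(-9)))/(h + 62) = 2 + (-106 + (4 - 9/2))/(62 + h) = 2 + (-106 - 1/2)/(62 + h) = 2 - 213/(2*(62 + h)))
X(J) = 18 + 9*J (X(J) = 9*((3 + J) - 1) = 9*(2 + J) = 18 + 9*J)
c(200)*X(L(j)) = ((35 + 4*200)/(2*(62 + 200)))*(18 + 9*(-2/6)) = ((1/2)*(35 + 800)/262)*(18 + 9*(-2*1/6)) = ((1/2)*(1/262)*835)*(18 + 9*(-1/3)) = 835*(18 - 3)/524 = (835/524)*15 = 12525/524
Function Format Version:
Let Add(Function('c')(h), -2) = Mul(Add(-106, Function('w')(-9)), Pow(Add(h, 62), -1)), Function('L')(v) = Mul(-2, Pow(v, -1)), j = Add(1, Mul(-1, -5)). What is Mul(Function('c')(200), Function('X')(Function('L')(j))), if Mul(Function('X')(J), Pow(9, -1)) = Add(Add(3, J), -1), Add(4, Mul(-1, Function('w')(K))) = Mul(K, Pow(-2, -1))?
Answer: Rational(12525, 524) ≈ 23.903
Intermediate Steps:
Function('w')(K) = Add(4, Mul(Rational(1, 2), K)) (Function('w')(K) = Add(4, Mul(-1, Mul(K, Pow(-2, -1)))) = Add(4, Mul(-1, Mul(K, Rational(-1, 2)))) = Add(4, Mul(-1, Mul(Rational(-1, 2), K))) = Add(4, Mul(Rational(1, 2), K)))
j = 6 (j = Add(1, 5) = 6)
Function('c')(h) = Add(2, Mul(Rational(-213, 2), Pow(Add(62, h), -1))) (Function('c')(h) = Add(2, Mul(Add(-106, Add(4, Mul(Rational(1, 2), -9))), Pow(Add(h, 62), -1))) = Add(2, Mul(Add(-106, Add(4, Rational(-9, 2))), Pow(Add(62, h), -1))) = Add(2, Mul(Add(-106, Rational(-1, 2)), Pow(Add(62, h), -1))) = Add(2, Mul(Rational(-213, 2), Pow(Add(62, h), -1))))
Function('X')(J) = Add(18, Mul(9, J)) (Function('X')(J) = Mul(9, Add(Add(3, J), -1)) = Mul(9, Add(2, J)) = Add(18, Mul(9, J)))
Mul(Function('c')(200), Function('X')(Function('L')(j))) = Mul(Mul(Rational(1, 2), Pow(Add(62, 200), -1), Add(35, Mul(4, 200))), Add(18, Mul(9, Mul(-2, Pow(6, -1))))) = Mul(Mul(Rational(1, 2), Pow(262, -1), Add(35, 800)), Add(18, Mul(9, Mul(-2, Rational(1, 6))))) = Mul(Mul(Rational(1, 2), Rational(1, 262), 835), Add(18, Mul(9, Rational(-1, 3)))) = Mul(Rational(835, 524), Add(18, -3)) = Mul(Rational(835, 524), 15) = Rational(12525, 524)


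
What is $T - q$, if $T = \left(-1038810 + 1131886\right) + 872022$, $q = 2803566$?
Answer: $-1838468$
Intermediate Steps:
$T = 965098$ ($T = 93076 + 872022 = 965098$)
$T - q = 965098 - 2803566 = -1838468$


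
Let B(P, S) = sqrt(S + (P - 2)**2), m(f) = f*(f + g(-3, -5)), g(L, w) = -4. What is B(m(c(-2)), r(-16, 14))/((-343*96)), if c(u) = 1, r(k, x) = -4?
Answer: -sqrt(21)/32928 ≈ -0.00013917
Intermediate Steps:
m(f) = f*(-4 + f) (m(f) = f*(f - 4) = f*(-4 + f))
B(P, S) = sqrt(S + (-2 + P)**2)
B(m(c(-2)), r(-16, 14))/((-343*96)) = sqrt(-4 + (-2 + 1*(-4 + 1))**2)/((-343*96)) = sqrt(-4 + (-2 + 1*(-3))**2)/(-32928) = sqrt(-4 + (-2 - 3)**2)*(-1/32928) = sqrt(-4 + (-5)**2)*(-1/32928) = sqrt(-4 + 25)*(-1/32928) = sqrt(21)*(-1/32928) = -sqrt(21)/32928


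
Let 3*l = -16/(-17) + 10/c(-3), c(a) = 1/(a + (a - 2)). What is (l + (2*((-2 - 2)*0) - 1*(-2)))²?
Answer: 171396/289 ≈ 593.07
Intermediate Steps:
c(a) = 1/(-2 + 2*a) (c(a) = 1/(a + (-2 + a)) = 1/(-2 + 2*a))
l = -448/17 (l = (-16/(-17) + 10/((1/(2*(-1 - 3)))))/3 = (-16*(-1/17) + 10/(((½)/(-4))))/3 = (16/17 + 10/(((½)*(-¼))))/3 = (16/17 + 10/(-⅛))/3 = (16/17 + 10*(-8))/3 = (16/17 - 80)/3 = (⅓)*(-1344/17) = -448/17 ≈ -26.353)
(l + (2*((-2 - 2)*0) - 1*(-2)))² = (-448/17 + (2*((-2 - 2)*0) - 1*(-2)))² = (-448/17 + (2*(-4*0) + 2))² = (-448/17 + (2*0 + 2))² = (-448/17 + (0 + 2))² = (-448/17 + 2)² = (-414/17)² = 171396/289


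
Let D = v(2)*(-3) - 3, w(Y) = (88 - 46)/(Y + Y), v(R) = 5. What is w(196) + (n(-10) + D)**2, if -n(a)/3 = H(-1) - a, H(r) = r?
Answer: 56703/28 ≈ 2025.1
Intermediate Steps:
w(Y) = 21/Y (w(Y) = 42/((2*Y)) = 42*(1/(2*Y)) = 21/Y)
n(a) = 3 + 3*a (n(a) = -3*(-1 - a) = 3 + 3*a)
D = -18 (D = 5*(-3) - 3 = -15 - 3 = -18)
w(196) + (n(-10) + D)**2 = 21/196 + ((3 + 3*(-10)) - 18)**2 = 21*(1/196) + ((3 - 30) - 18)**2 = 3/28 + (-27 - 18)**2 = 3/28 + (-45)**2 = 3/28 + 2025 = 56703/28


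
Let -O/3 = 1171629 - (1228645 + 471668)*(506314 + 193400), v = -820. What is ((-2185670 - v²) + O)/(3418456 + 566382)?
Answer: 3569192058489/3984838 ≈ 8.9569e+5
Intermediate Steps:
O = 3569194916559 (O = -3*(1171629 - (1228645 + 471668)*(506314 + 193400)) = -3*(1171629 - 1700313*699714) = -3*(1171629 - 1*1189732810482) = -3*(1171629 - 1189732810482) = -3*(-1189731638853) = 3569194916559)
((-2185670 - v²) + O)/(3418456 + 566382) = ((-2185670 - 1*(-820)²) + 3569194916559)/(3418456 + 566382) = ((-2185670 - 1*672400) + 3569194916559)/3984838 = ((-2185670 - 672400) + 3569194916559)*(1/3984838) = (-2858070 + 3569194916559)*(1/3984838) = 3569192058489*(1/3984838) = 3569192058489/3984838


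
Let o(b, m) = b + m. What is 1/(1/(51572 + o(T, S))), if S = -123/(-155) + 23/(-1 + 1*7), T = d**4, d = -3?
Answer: 48041593/930 ≈ 51658.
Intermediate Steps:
T = 81 (T = (-3)**4 = 81)
S = 4303/930 (S = -123*(-1/155) + 23/(-1 + 7) = 123/155 + 23/6 = 4303/930 ≈ 4.6269)
1/(1/(51572 + o(T, S))) = 1/(1/(51572 + (81 + 4303/930))) = 1/(1/(51572 + 79633/930)) = 1/(1/(48041593/930)) = 1/(930/48041593) = 48041593/930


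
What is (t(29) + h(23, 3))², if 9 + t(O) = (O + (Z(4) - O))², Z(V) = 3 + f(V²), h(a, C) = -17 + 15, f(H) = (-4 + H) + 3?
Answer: 97969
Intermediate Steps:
f(H) = -1 + H
h(a, C) = -2
Z(V) = 2 + V² (Z(V) = 3 + (-1 + V²) = 2 + V²)
t(O) = 315 (t(O) = -9 + (O + ((2 + 4²) - O))² = -9 + (O + ((2 + 16) - O))² = -9 + (O + (18 - O))² = -9 + 18² = -9 + 324 = 315)
(t(29) + h(23, 3))² = (315 - 2)² = 313² = 97969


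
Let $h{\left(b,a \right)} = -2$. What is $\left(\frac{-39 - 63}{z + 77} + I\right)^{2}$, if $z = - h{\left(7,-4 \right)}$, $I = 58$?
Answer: $\frac{20070400}{6241} \approx 3215.9$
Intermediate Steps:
$z = 2$ ($z = \left(-1\right) \left(-2\right) = 2$)
$\left(\frac{-39 - 63}{z + 77} + I\right)^{2} = \left(\frac{-39 - 63}{2 + 77} + 58\right)^{2} = \left(- \frac{102}{79} + 58\right)^{2} = \left(\frac{4480}{79}\right)^{2} = \frac{20070400}{6241}$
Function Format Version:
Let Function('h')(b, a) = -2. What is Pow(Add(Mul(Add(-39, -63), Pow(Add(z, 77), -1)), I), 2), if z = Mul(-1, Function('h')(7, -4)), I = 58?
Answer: Rational(20070400, 6241) ≈ 3215.9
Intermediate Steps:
z = 2 (z = Mul(-1, -2) = 2)
Pow(Add(Mul(Add(-39, -63), Pow(Add(z, 77), -1)), I), 2) = Pow(Add(Mul(Add(-39, -63), Pow(Add(2, 77), -1)), 58), 2) = Pow(Add(Mul(-102, Pow(79, -1)), 58), 2) = Pow(Add(Mul(-102, Rational(1, 79)), 58), 2) = Pow(Add(Rational(-102, 79), 58), 2) = Pow(Rational(4480, 79), 2) = Rational(20070400, 6241)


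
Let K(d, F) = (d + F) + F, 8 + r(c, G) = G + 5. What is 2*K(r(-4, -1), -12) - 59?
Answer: -115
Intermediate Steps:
r(c, G) = -3 + G (r(c, G) = -8 + (G + 5) = -8 + (5 + G) = -3 + G)
K(d, F) = d + 2*F (K(d, F) = (F + d) + F = d + 2*F)
2*K(r(-4, -1), -12) - 59 = 2*((-3 - 1) + 2*(-12)) - 59 = 2*(-4 - 24) - 59 = 2*(-28) - 59 = -56 - 59 = -115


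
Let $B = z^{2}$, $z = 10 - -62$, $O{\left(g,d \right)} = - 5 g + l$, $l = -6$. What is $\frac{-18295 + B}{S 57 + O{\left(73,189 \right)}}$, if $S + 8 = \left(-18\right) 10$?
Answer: $\frac{13111}{11087} \approx 1.1826$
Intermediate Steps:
$O{\left(g,d \right)} = -6 - 5 g$ ($O{\left(g,d \right)} = - 5 g - 6 = -6 - 5 g$)
$S = -188$ ($S = -8 - 180 = -188$)
$z = 72$ ($z = 10 + 62 = 72$)
$B = 5184$ ($B = 72^{2} = 5184$)
$\frac{-18295 + B}{S 57 + O{\left(73,189 \right)}} = \frac{-18295 + 5184}{\left(-188\right) 57 - 371} = - \frac{13111}{-10716 - 371} = - \frac{13111}{-11087} = \left(-13111\right) \left(- \frac{1}{11087}\right) = \frac{13111}{11087}$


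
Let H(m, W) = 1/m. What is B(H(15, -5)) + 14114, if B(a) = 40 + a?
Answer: 212311/15 ≈ 14154.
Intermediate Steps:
B(H(15, -5)) + 14114 = (40 + 1/15) + 14114 = 601/15 + 14114 = 212311/15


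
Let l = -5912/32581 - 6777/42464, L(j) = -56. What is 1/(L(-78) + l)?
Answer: -1383519584/77948945309 ≈ -0.017749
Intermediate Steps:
l = -471848605/1383519584 (l = -5912*1/32581 - 6777*1/42464 = -5912/32581 - 6777/42464 = -471848605/1383519584 ≈ -0.34105)
1/(L(-78) + l) = 1/(-56 - 471848605/1383519584) = 1/(-77948945309/1383519584) = -1383519584/77948945309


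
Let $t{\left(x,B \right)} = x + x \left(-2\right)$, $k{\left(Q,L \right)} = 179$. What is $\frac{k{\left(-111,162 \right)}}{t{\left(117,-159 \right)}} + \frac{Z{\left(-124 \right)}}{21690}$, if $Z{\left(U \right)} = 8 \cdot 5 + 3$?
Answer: $- \frac{430831}{281970} \approx -1.5279$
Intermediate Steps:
$t{\left(x,B \right)} = - x$ ($t{\left(x,B \right)} = x - 2 x = - x$)
$Z{\left(U \right)} = 43$ ($Z{\left(U \right)} = 40 + 3 = 43$)
$\frac{k{\left(-111,162 \right)}}{t{\left(117,-159 \right)}} + \frac{Z{\left(-124 \right)}}{21690} = \frac{179}{\left(-1\right) 117} + \frac{43}{21690} = \frac{179}{-117} + 43 \cdot \frac{1}{21690} = 179 \left(- \frac{1}{117}\right) + \frac{43}{21690} = - \frac{179}{117} + \frac{43}{21690} = - \frac{430831}{281970}$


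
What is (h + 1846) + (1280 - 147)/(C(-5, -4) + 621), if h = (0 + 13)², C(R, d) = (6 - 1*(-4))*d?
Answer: 1171848/581 ≈ 2016.9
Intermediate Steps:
C(R, d) = 10*d (C(R, d) = (6 + 4)*d = 10*d)
h = 169 (h = 13² = 169)
(h + 1846) + (1280 - 147)/(C(-5, -4) + 621) = (169 + 1846) + (1280 - 147)/(10*(-4) + 621) = 2015 + 1133/(-40 + 621) = 2015 + 1133/581 = 1171848/581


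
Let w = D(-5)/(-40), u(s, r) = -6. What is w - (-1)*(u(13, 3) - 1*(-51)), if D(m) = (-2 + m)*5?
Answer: 367/8 ≈ 45.875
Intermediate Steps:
D(m) = -10 + 5*m
w = 7/8 (w = (-10 + 5*(-5))/(-40) = (-10 - 25)*(-1/40) = -35*(-1/40) = 7/8 ≈ 0.87500)
w - (-1)*(u(13, 3) - 1*(-51)) = 7/8 - (-1)*(-6 - 1*(-51)) = 7/8 - (-1)*(-6 + 51) = 7/8 - (-1)*45 = 7/8 - 1*(-45) = 7/8 + 45 = 367/8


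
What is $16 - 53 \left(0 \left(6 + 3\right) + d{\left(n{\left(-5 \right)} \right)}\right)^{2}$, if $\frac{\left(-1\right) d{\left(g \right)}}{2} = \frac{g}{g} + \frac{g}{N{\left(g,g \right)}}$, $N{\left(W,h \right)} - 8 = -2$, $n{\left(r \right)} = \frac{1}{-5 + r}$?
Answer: $- \frac{170093}{900} \approx -188.99$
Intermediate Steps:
$N{\left(W,h \right)} = 6$ ($N{\left(W,h \right)} = 8 - 2 = 6$)
$d{\left(g \right)} = -2 - \frac{g}{3}$ ($d{\left(g \right)} = - 2 \left(\frac{g}{g} + \frac{g}{6}\right) = - 2 \left(1 + g \frac{1}{6}\right) = - 2 \left(1 + \frac{g}{6}\right) = -2 - \frac{g}{3}$)
$16 - 53 \left(0 \left(6 + 3\right) + d{\left(n{\left(-5 \right)} \right)}\right)^{2} = 16 - 53 \left(0 \left(6 + 3\right) - \left(2 + \frac{1}{3 \left(-5 - 5\right)}\right)\right)^{2} = 16 - 53 \left(0 \cdot 9 - \left(2 + \frac{1}{3 \left(-10\right)}\right)\right)^{2} = 16 - 53 \left(0 - \frac{59}{30}\right)^{2} = 16 - 53 \left(- \frac{59}{30}\right)^{2} = 16 - \frac{184493}{900} = - \frac{170093}{900}$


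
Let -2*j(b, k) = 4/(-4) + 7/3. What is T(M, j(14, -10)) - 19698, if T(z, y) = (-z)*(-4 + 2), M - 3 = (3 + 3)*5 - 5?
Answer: -19642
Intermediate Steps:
M = 28 (M = 3 + ((3 + 3)*5 - 5) = 3 + (6*5 - 5) = 3 + (30 - 5) = 3 + 25 = 28)
j(b, k) = -⅔ (j(b, k) = -(4/(-4) + 7/3)/2 = -(4*(-¼) + 7*(⅓))/2 = -(-1 + 7/3)/2 = -½*4/3 = -⅔)
T(z, y) = 2*z (T(z, y) = -z*(-2) = 2*z)
T(M, j(14, -10)) - 19698 = 2*28 - 19698 = 56 - 19698 = -19642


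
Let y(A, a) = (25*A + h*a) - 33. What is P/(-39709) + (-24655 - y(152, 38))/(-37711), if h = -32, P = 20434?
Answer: 309736480/1497466099 ≈ 0.20684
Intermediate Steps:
y(A, a) = -33 - 32*a + 25*A (y(A, a) = (25*A - 32*a) - 33 = (-32*a + 25*A) - 33 = -33 - 32*a + 25*A)
P/(-39709) + (-24655 - y(152, 38))/(-37711) = 20434/(-39709) + (-24655 - (-33 - 32*38 + 25*152))/(-37711) = 20434*(-1/39709) + (-24655 - (-33 - 1216 + 3800))*(-1/37711) = -20434/39709 + (-24655 - 1*2551)*(-1/37711) = -20434/39709 + (-24655 - 2551)*(-1/37711) = -20434/39709 - 27206*(-1/37711) = -20434/39709 + 27206/37711 = 309736480/1497466099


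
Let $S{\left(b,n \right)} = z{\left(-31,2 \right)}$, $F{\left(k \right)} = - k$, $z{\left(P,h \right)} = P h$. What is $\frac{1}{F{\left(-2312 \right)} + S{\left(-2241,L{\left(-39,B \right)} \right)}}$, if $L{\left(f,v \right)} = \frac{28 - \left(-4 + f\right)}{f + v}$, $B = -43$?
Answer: $\frac{1}{2250} \approx 0.00044444$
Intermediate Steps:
$L{\left(f,v \right)} = \frac{32 - f}{f + v}$
$S{\left(b,n \right)} = -62$ ($S{\left(b,n \right)} = \left(-31\right) 2 = -62$)
$\frac{1}{F{\left(-2312 \right)} + S{\left(-2241,L{\left(-39,B \right)} \right)}} = \frac{1}{\left(-1\right) \left(-2312\right) - 62} = \frac{1}{2312 - 62} = \frac{1}{2250}$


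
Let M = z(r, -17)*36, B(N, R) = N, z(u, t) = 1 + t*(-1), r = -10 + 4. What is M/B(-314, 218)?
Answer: -324/157 ≈ -2.0637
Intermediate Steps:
r = -6
z(u, t) = 1 - t
M = 648 (M = (1 - 1*(-17))*36 = (1 + 17)*36 = 18*36 = 648)
M/B(-314, 218) = 648/(-314) = 648*(-1/314) = -324/157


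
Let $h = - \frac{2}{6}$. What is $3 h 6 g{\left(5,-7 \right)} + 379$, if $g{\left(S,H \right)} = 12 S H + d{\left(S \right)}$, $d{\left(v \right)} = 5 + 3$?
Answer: $2851$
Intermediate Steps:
$d{\left(v \right)} = 8$
$g{\left(S,H \right)} = 8 + 12 H S$ ($g{\left(S,H \right)} = 12 S H + 8 = 12 H S + 8 = 8 + 12 H S$)
$h = - \frac{1}{3}$ ($h = \left(-2\right) \frac{1}{6} = - \frac{1}{3} \approx -0.33333$)
$3 h 6 g{\left(5,-7 \right)} + 379 = 3 \left(- \frac{1}{3}\right) 6 \left(8 + 12 \left(-7\right) 5\right) + 379 = \left(-1\right) 6 \left(8 - 420\right) + 379 = \left(-6\right) \left(-412\right) + 379 = 2472 + 379 = 2851$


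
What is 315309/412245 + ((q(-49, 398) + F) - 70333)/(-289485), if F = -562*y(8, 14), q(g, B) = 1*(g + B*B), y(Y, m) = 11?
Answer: 426215519/883990695 ≈ 0.48215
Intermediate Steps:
q(g, B) = g + B² (q(g, B) = 1*(g + B²) = g + B²)
F = -6182 (F = -562*11 = -6182)
315309/412245 + ((q(-49, 398) + F) - 70333)/(-289485) = 315309/412245 + (((-49 + 398²) - 6182) - 70333)/(-289485) = 315309*(1/412245) + (((-49 + 158404) - 6182) - 70333)*(-1/289485) = 105103/137415 + ((158355 - 6182) - 70333)*(-1/289485) = 105103/137415 + (152173 - 70333)*(-1/289485) = 105103/137415 + 81840*(-1/289485) = 105103/137415 - 5456/19299 = 426215519/883990695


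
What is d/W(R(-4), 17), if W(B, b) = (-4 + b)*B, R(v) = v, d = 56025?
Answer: -56025/52 ≈ -1077.4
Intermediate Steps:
W(B, b) = B*(-4 + b)
d/W(R(-4), 17) = 56025/((-4*(-4 + 17))) = 56025/((-4*13)) = 56025/(-52) = 56025*(-1/52) = -56025/52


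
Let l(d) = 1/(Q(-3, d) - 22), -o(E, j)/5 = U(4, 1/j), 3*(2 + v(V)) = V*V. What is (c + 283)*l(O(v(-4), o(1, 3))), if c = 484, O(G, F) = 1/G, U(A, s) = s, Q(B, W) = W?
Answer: -7670/217 ≈ -35.346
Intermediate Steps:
v(V) = -2 + V²/3 (v(V) = -2 + (V*V)/3 = -2 + V²/3)
o(E, j) = -5/j
l(d) = 1/(-22 + d) (l(d) = 1/(d - 22) = 1/(-22 + d))
(c + 283)*l(O(v(-4), o(1, 3))) = (484 + 283)/(-22 + 1/(-2 + (⅓)*(-4)²)) = 767/(-22 + 1/(-2 + (⅓)*16)) = 767/(-22 + 1/(-2 + 16/3)) = 767/(-22 + 1/(10/3)) = 767/(-22 + 3/10) = 767/(-217/10) = 767*(-10/217) = -7670/217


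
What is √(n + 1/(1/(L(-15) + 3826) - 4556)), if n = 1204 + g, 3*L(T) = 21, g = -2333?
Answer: 2*I*√86075400996344253/17463147 ≈ 33.601*I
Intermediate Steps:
L(T) = 7 (L(T) = (⅓)*21 = 7)
n = -1129 (n = 1204 - 2333 = -1129)
√(n + 1/(1/(L(-15) + 3826) - 4556)) = √(-1129 + 1/(1/(7 + 3826) - 4556)) = √(-1129 + 1/(1/3833 - 4556)) = √(-1129 + 1/(-17463147/3833)) = √(-1129 - 3833/17463147) = √(-19715896796/17463147) = 2*I*√86075400996344253/17463147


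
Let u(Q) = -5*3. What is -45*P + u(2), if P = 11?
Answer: -510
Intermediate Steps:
u(Q) = -15
-45*P + u(2) = -45*11 - 15 = -495 - 15 = -510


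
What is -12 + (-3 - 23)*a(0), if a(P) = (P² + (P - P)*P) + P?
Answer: -12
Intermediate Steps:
a(P) = P + P² (a(P) = (P² + 0*P) + P = (P² + 0) + P = P² + P = P + P²)
-12 + (-3 - 23)*a(0) = -12 + (-3 - 23)*(0*(1 + 0)) = -12 - 0 = -12 - 26*0 = -12 + 0 = -12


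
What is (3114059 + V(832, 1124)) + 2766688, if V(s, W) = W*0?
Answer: 5880747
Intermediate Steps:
V(s, W) = 0
(3114059 + V(832, 1124)) + 2766688 = (3114059 + 0) + 2766688 = 3114059 + 2766688 = 5880747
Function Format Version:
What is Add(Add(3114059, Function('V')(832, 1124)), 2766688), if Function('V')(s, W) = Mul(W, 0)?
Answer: 5880747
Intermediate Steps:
Function('V')(s, W) = 0
Add(Add(3114059, Function('V')(832, 1124)), 2766688) = Add(Add(3114059, 0), 2766688) = Add(3114059, 2766688) = 5880747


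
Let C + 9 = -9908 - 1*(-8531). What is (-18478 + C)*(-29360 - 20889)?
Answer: 998146136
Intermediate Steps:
C = -1386 (C = -9 + (-9908 - 1*(-8531)) = -9 + (-9908 + 8531) = -9 - 1377 = -1386)
(-18478 + C)*(-29360 - 20889) = (-18478 - 1386)*(-29360 - 20889) = -19864*(-50249) = 998146136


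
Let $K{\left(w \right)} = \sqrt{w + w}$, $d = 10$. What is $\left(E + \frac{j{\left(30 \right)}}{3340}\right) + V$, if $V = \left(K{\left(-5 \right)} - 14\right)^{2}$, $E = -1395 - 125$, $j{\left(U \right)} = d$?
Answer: $- \frac{445555}{334} - 28 i \sqrt{10} \approx -1334.0 - 88.544 i$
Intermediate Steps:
$j{\left(U \right)} = 10$
$E = -1520$ ($E = -1395 - 125 = -1520$)
$K{\left(w \right)} = \sqrt{2} \sqrt{w}$ ($K{\left(w \right)} = \sqrt{2 w} = \sqrt{2} \sqrt{w}$)
$V = \left(-14 + i \sqrt{10}\right)^{2}$ ($V = \left(\sqrt{2} \sqrt{-5} - 14\right)^{2} = \left(\sqrt{2} i \sqrt{5} - 14\right)^{2} = \left(i \sqrt{10} - 14\right)^{2} = \left(-14 + i \sqrt{10}\right)^{2} \approx 186.0 - 88.544 i$)
$\left(E + \frac{j{\left(30 \right)}}{3340}\right) + V = \left(-1520 + \frac{10}{3340}\right) + \left(14 - i \sqrt{10}\right)^{2} = \left(-1520 + 10 \cdot \frac{1}{3340}\right) + \left(14 - i \sqrt{10}\right)^{2} = \left(-1520 + \frac{1}{334}\right) + \left(14 - i \sqrt{10}\right)^{2} = - \frac{507679}{334} + \left(14 - i \sqrt{10}\right)^{2}$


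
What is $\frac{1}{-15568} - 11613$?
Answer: $- \frac{180791185}{15568} \approx -11613.0$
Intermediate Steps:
$\frac{1}{-15568} - 11613 = - \frac{1}{15568} - 11613 = - \frac{180791185}{15568}$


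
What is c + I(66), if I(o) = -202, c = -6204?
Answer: -6406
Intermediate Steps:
c + I(66) = -6204 - 202 = -6406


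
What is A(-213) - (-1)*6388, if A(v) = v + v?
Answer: 5962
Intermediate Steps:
A(v) = 2*v
A(-213) - (-1)*6388 = 2*(-213) - (-1)*6388 = -426 - 1*(-6388) = -426 + 6388 = 5962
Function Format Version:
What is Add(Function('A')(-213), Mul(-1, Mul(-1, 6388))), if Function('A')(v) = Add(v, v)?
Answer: 5962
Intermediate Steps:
Function('A')(v) = Mul(2, v)
Add(Function('A')(-213), Mul(-1, Mul(-1, 6388))) = Add(Mul(2, -213), Mul(-1, Mul(-1, 6388))) = Add(-426, Mul(-1, -6388)) = Add(-426, 6388) = 5962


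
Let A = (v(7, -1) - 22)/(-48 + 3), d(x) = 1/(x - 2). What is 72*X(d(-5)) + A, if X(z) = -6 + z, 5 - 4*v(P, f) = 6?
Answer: -556657/1260 ≈ -441.79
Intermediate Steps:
v(P, f) = -¼ (v(P, f) = 5/4 - ¼*6 = 5/4 - 3/2 = -¼)
d(x) = 1/(-2 + x)
A = 89/180 (A = (-¼ - 22)/(-48 + 3) = -89/4/(-45) = -89/4*(-1/45) = 89/180 ≈ 0.49444)
72*X(d(-5)) + A = 72*(-6 + 1/(-2 - 5)) + 89/180 = 72*(-6 + 1/(-7)) + 89/180 = 72*(-6 - ⅐) + 89/180 = 72*(-43/7) + 89/180 = -3096/7 + 89/180 = -556657/1260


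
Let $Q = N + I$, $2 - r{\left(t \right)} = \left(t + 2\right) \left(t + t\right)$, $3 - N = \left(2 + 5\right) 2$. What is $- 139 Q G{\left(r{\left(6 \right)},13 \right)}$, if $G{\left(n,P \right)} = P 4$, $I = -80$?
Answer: $657748$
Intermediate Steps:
$N = -11$ ($N = 3 - \left(2 + 5\right) 2 = 3 - 7 \cdot 2 = 3 - 14 = -11$)
$r{\left(t \right)} = 2 - 2 t \left(2 + t\right)$ ($r{\left(t \right)} = 2 - \left(t + 2\right) \left(t + t\right) = 2 - \left(2 + t\right) 2 t = 2 - 2 t \left(2 + t\right)$)
$G{\left(n,P \right)} = 4 P$
$Q = -91$ ($Q = -11 - 80 = -91$)
$- 139 Q G{\left(r{\left(6 \right)},13 \right)} = \left(-139\right) \left(-91\right) 4 \cdot 13 = 12649 \cdot 52 = 657748$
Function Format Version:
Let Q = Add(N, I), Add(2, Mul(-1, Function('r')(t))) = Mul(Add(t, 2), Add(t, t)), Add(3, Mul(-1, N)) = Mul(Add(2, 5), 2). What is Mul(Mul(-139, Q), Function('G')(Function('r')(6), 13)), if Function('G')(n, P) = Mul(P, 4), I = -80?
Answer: 657748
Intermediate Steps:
N = -11 (N = Add(3, Mul(-1, Mul(Add(2, 5), 2))) = Add(3, Mul(-1, Mul(7, 2))) = Add(3, Mul(-1, 14)) = Add(3, -14) = -11)
Function('r')(t) = Add(2, Mul(-2, t, Add(2, t))) (Function('r')(t) = Add(2, Mul(-1, Mul(Add(t, 2), Add(t, t)))) = Add(2, Mul(-1, Mul(Add(2, t), Mul(2, t)))) = Add(2, Mul(-1, Mul(2, t, Add(2, t)))) = Add(2, Mul(-2, t, Add(2, t))))
Function('G')(n, P) = Mul(4, P)
Q = -91 (Q = Add(-11, -80) = -91)
Mul(Mul(-139, Q), Function('G')(Function('r')(6), 13)) = Mul(Mul(-139, -91), Mul(4, 13)) = Mul(12649, 52) = 657748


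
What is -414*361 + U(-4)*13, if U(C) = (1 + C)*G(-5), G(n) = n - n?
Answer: -149454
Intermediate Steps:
G(n) = 0
U(C) = 0 (U(C) = (1 + C)*0 = 0)
-414*361 + U(-4)*13 = -414*361 + 0*13 = -149454 + 0 = -149454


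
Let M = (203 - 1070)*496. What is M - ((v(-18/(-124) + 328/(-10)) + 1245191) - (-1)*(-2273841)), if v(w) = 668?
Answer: 597950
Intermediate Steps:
M = -430032 (M = -867*496 = -430032)
M - ((v(-18/(-124) + 328/(-10)) + 1245191) - (-1)*(-2273841)) = -430032 - ((668 + 1245191) - (-1)*(-2273841)) = -430032 - (1245859 - 1*2273841) = -430032 - (1245859 - 2273841) = -430032 - 1*(-1027982) = -430032 + 1027982 = 597950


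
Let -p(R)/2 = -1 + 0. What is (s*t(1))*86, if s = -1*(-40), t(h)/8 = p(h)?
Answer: 55040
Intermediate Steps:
p(R) = 2 (p(R) = -2*(-1 + 0) = -2*(-1) = 2)
t(h) = 16 (t(h) = 8*2 = 16)
s = 40
(s*t(1))*86 = (40*16)*86 = 640*86 = 55040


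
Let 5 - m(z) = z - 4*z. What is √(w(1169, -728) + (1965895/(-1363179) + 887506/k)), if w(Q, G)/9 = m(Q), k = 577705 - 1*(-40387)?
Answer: √5609820415075551730031065026/421285017234 ≈ 177.79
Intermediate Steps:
k = 618092 (k = 577705 + 40387 = 618092)
m(z) = 5 + 3*z (m(z) = 5 - (z - 4*z) = 5 - (-3)*z = 5 + 3*z)
w(Q, G) = 45 + 27*Q (w(Q, G) = 9*(5 + 3*Q) = 45 + 27*Q)
√(w(1169, -728) + (1965895/(-1363179) + 887506/k)) = √((45 + 27*1169) + (1965895/(-1363179) + 887506/618092)) = √((45 + 31563) + (1965895*(-1/1363179) + 887506*(1/618092))) = √(31608 + (-1965895/1363179 + 443753/309046)) = √(31608 - 2637215383/421285017234) = √(13315974187516889/421285017234) = √5609820415075551730031065026/421285017234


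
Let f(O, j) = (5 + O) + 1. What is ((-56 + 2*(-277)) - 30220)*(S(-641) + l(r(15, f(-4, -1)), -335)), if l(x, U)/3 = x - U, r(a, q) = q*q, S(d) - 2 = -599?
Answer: -12948600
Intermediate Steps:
f(O, j) = 6 + O
S(d) = -597 (S(d) = 2 - 599 = -597)
r(a, q) = q**2
l(x, U) = -3*U + 3*x (l(x, U) = 3*(x - U) = -3*U + 3*x)
((-56 + 2*(-277)) - 30220)*(S(-641) + l(r(15, f(-4, -1)), -335)) = ((-56 + 2*(-277)) - 30220)*(-597 + (-3*(-335) + 3*(6 - 4)**2)) = ((-56 - 554) - 30220)*(-597 + (1005 + 3*2**2)) = (-610 - 30220)*(-597 + (1005 + 3*4)) = -30830*(-597 + (1005 + 12)) = -30830*(-597 + 1017) = -30830*420 = -12948600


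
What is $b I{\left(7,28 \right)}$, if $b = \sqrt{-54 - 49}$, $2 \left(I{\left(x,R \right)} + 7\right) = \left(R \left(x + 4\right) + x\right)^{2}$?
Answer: $\frac{99211 i \sqrt{103}}{2} \approx 5.0344 \cdot 10^{5} i$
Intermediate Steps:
$I{\left(x,R \right)} = -7 + \frac{\left(x + R \left(4 + x\right)\right)^{2}}{2}$ ($I{\left(x,R \right)} = -7 + \frac{\left(R \left(x + 4\right) + x\right)^{2}}{2} = -7 + \frac{\left(R \left(4 + x\right) + x\right)^{2}}{2} = -7 + \frac{\left(x + R \left(4 + x\right)\right)^{2}}{2}$)
$b = i \sqrt{103}$ ($b = \sqrt{-103} = i \sqrt{103} \approx 10.149 i$)
$b I{\left(7,28 \right)} = i \sqrt{103} \left(-7 + \frac{\left(7 + 4 \cdot 28 + 28 \cdot 7\right)^{2}}{2}\right) = i \sqrt{103} \left(-7 + \frac{\left(7 + 112 + 196\right)^{2}}{2}\right) = i \sqrt{103} \left(-7 + \frac{315^{2}}{2}\right) = i \sqrt{103} \left(-7 + \frac{1}{2} \cdot 99225\right) = i \sqrt{103} \left(-7 + \frac{99225}{2}\right) = i \sqrt{103} \cdot \frac{99211}{2} = \frac{99211 i \sqrt{103}}{2}$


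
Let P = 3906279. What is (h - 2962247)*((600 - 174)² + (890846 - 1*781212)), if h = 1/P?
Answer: -3368539555390772320/3906279 ≈ -8.6234e+11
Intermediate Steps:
h = 1/3906279 ≈ 2.5600e-7
(h - 2962247)*((600 - 174)² + (890846 - 1*781212)) = (1/3906279 - 2962247)*((600 - 174)² + (890846 - 1*781212)) = -11571363248912*(426² + (890846 - 781212))/3906279 = -11571363248912*(181476 + 109634)/3906279 = -11571363248912/3906279*291110 = -3368539555390772320/3906279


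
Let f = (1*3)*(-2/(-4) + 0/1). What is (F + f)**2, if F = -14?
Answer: 625/4 ≈ 156.25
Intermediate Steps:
f = 3/2 (f = 3*(-2*(-1/4) + 0*1) = 3*(1/2 + 0) = 3*(1/2) = 3/2 ≈ 1.5000)
(F + f)**2 = (-14 + 3/2)**2 = (-25/2)**2 = 625/4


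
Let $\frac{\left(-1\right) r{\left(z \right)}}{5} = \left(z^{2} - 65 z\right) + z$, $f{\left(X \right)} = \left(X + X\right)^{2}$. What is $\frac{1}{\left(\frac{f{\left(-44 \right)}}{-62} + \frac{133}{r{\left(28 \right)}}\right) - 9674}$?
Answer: $- \frac{22320}{218710931} \approx -0.00010205$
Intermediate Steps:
$f{\left(X \right)} = 4 X^{2}$ ($f{\left(X \right)} = \left(2 X\right)^{2} = 4 X^{2}$)
$r{\left(z \right)} = - 5 z^{2} + 320 z$ ($r{\left(z \right)} = - 5 \left(\left(z^{2} - 65 z\right) + z\right) = - 5 \left(z^{2} - 64 z\right) = - 5 z^{2} + 320 z$)
$\frac{1}{\left(\frac{f{\left(-44 \right)}}{-62} + \frac{133}{r{\left(28 \right)}}\right) - 9674} = \frac{1}{\left(\frac{4 \left(-44\right)^{2}}{-62} + \frac{133}{5 \cdot 28 \left(64 - 28\right)}\right) - 9674} = \frac{1}{\left(4 \cdot 1936 \left(- \frac{1}{62}\right) + \frac{133}{5 \cdot 28 \left(64 - 28\right)}\right) - 9674} = \frac{1}{\left(7744 \left(- \frac{1}{62}\right) + \frac{133}{5 \cdot 28 \cdot 36}\right) - 9674} = \frac{1}{\left(- \frac{3872}{31} + \frac{133}{5040}\right) - 9674} = \frac{1}{\left(- \frac{3872}{31} + 133 \cdot \frac{1}{5040}\right) - 9674} = \frac{1}{\left(- \frac{3872}{31} + \frac{19}{720}\right) - 9674} = \frac{1}{- \frac{2787251}{22320} - 9674} = \frac{1}{- \frac{218710931}{22320}} = - \frac{22320}{218710931}$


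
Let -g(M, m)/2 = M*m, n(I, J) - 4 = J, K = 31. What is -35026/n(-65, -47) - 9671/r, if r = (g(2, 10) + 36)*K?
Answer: 4759077/5332 ≈ 892.55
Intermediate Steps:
n(I, J) = 4 + J
g(M, m) = -2*M*m
r = -124 (r = (-2*2*10 + 36)*31 = (-40 + 36)*31 = -4*31 = -124)
-35026/n(-65, -47) - 9671/r = -35026/(4 - 47) - 9671/(-124) = -35026/(-43) - 9671*(-1/124) = -35026*(-1/43) + 9671/124 = 35026/43 + 9671/124 = 4759077/5332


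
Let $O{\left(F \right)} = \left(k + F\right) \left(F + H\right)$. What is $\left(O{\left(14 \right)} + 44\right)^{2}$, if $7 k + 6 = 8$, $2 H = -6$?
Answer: $\frac{1982464}{49} \approx 40458.0$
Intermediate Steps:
$H = -3$ ($H = \frac{1}{2} \left(-6\right) = -3$)
$k = \frac{2}{7}$ ($k = - \frac{6}{7} + \frac{1}{7} \cdot 8 = - \frac{6}{7} + \frac{8}{7} = \frac{2}{7} \approx 0.28571$)
$O{\left(F \right)} = \left(-3 + F\right) \left(\frac{2}{7} + F\right)$ ($O{\left(F \right)} = \left(\frac{2}{7} + F\right) \left(F - 3\right) = \left(\frac{2}{7} + F\right) \left(-3 + F\right) = \left(-3 + F\right) \left(\frac{2}{7} + F\right)$)
$\left(O{\left(14 \right)} + 44\right)^{2} = \left(\left(- \frac{6}{7} + 14^{2} - 38\right) + 44\right)^{2} = \left(\left(- \frac{6}{7} + 196 - 38\right) + 44\right)^{2} = \left(\frac{1100}{7} + 44\right)^{2} = \left(\frac{1408}{7}\right)^{2} = \frac{1982464}{49}$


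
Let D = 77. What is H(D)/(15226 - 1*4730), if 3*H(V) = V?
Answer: 77/31488 ≈ 0.0024454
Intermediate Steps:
H(V) = V/3
H(D)/(15226 - 1*4730) = ((1/3)*77)/(15226 - 1*4730) = 77/(3*(15226 - 4730)) = (77/3)/10496 = (77/3)*(1/10496) = 77/31488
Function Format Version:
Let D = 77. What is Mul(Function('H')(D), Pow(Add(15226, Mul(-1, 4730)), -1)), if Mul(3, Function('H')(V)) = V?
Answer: Rational(77, 31488) ≈ 0.0024454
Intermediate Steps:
Function('H')(V) = Mul(Rational(1, 3), V)
Mul(Function('H')(D), Pow(Add(15226, Mul(-1, 4730)), -1)) = Mul(Mul(Rational(1, 3), 77), Pow(Add(15226, Mul(-1, 4730)), -1)) = Mul(Rational(77, 3), Pow(Add(15226, -4730), -1)) = Mul(Rational(77, 3), Pow(10496, -1)) = Mul(Rational(77, 3), Rational(1, 10496)) = Rational(77, 31488)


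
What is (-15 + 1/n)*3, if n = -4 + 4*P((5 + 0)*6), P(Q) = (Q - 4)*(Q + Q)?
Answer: -280617/6236 ≈ -45.000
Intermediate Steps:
P(Q) = 2*Q*(-4 + Q) (P(Q) = (-4 + Q)*(2*Q) = 2*Q*(-4 + Q))
n = 6236 (n = -4 + 4*(2*((5 + 0)*6)*(-4 + (5 + 0)*6)) = -4 + 4*(2*(5*6)*(-4 + 5*6)) = -4 + 4*(2*30*(-4 + 30)) = -4 + 4*(2*30*26) = -4 + 4*1560 = -4 + 6240 = 6236)
(-15 + 1/n)*3 = (-15 + 1/6236)*3 = -93539/6236*3 = -280617/6236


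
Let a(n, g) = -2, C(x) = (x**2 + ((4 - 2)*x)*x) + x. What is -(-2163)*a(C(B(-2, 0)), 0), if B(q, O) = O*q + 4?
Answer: -4326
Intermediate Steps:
B(q, O) = 4 + O*q
C(x) = x + 3*x**2 (C(x) = (x**2 + (2*x)*x) + x = (x**2 + 2*x**2) + x = 3*x**2 + x = x + 3*x**2)
-(-2163)*a(C(B(-2, 0)), 0) = -(-2163)*(-2) = -103*42 = -4326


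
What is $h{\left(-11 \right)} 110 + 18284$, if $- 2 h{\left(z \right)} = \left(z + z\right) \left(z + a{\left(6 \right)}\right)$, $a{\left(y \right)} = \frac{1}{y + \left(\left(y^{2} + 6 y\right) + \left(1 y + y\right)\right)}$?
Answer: $\frac{44887}{9} \approx 4987.4$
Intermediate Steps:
$a{\left(y \right)} = \frac{1}{y^{2} + 9 y}$ ($a{\left(y \right)} = \frac{1}{y + \left(\left(y^{2} + 6 y\right) + \left(y + y\right)\right)} = \frac{1}{y + \left(\left(y^{2} + 6 y\right) + 2 y\right)} = \frac{1}{y + \left(y^{2} + 8 y\right)} = \frac{1}{y^{2} + 9 y}$)
$h{\left(z \right)} = - z \left(\frac{1}{90} + z\right)$ ($h{\left(z \right)} = - \frac{\left(z + z\right) \left(z + \frac{1}{6 \left(9 + 6\right)}\right)}{2} = - \frac{2 z \left(z + \frac{1}{6 \cdot 15}\right)}{2} = - \frac{2 z \left(z + \frac{1}{6} \cdot \frac{1}{15}\right)}{2} = - \frac{2 z \left(z + \frac{1}{90}\right)}{2} = - \frac{2 z \left(\frac{1}{90} + z\right)}{2} = - z \left(\frac{1}{90} + z\right)$)
$h{\left(-11 \right)} 110 + 18284 = \left(-1\right) \left(-11\right) \left(\frac{1}{90} - 11\right) 110 + 18284 = \left(-1\right) \left(-11\right) \left(- \frac{989}{90}\right) 110 + 18284 = \left(- \frac{10879}{90}\right) 110 + 18284 = - \frac{119669}{9} + 18284 = \frac{44887}{9}$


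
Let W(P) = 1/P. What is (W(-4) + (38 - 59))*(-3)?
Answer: 255/4 ≈ 63.750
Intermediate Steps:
(W(-4) + (38 - 59))*(-3) = (1/(-4) + (38 - 59))*(-3) = (-¼ - 21)*(-3) = -85/4*(-3) = 255/4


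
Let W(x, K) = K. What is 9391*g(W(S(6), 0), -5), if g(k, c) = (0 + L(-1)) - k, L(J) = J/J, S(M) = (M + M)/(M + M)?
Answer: 9391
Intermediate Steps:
S(M) = 1 (S(M) = (2*M)/((2*M)) = (2*M)*(1/(2*M)) = 1)
L(J) = 1
g(k, c) = 1 - k (g(k, c) = (0 + 1) - k = 1 - k)
9391*g(W(S(6), 0), -5) = 9391*(1 - 1*0) = 9391*(1 + 0) = 9391*1 = 9391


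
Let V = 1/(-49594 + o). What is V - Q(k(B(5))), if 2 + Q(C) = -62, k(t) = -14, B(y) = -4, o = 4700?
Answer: 2873215/44894 ≈ 64.000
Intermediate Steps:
Q(C) = -64 (Q(C) = -2 - 62 = -64)
V = -1/44894 (V = 1/(-49594 + 4700) = 1/(-44894) = -1/44894 ≈ -2.2275e-5)
V - Q(k(B(5))) = -1/44894 - 1*(-64) = -1/44894 + 64 = 2873215/44894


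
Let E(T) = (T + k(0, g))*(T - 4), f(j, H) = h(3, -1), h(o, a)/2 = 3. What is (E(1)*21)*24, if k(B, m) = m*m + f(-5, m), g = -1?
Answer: -12096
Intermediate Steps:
h(o, a) = 6 (h(o, a) = 2*3 = 6)
f(j, H) = 6
k(B, m) = 6 + m² (k(B, m) = m*m + 6 = m² + 6 = 6 + m²)
E(T) = (-4 + T)*(7 + T) (E(T) = (T + (6 + (-1)²))*(T - 4) = (T + (6 + 1))*(-4 + T) = (T + 7)*(-4 + T) = (7 + T)*(-4 + T) = (-4 + T)*(7 + T))
(E(1)*21)*24 = ((-28 + 1² + 3*1)*21)*24 = ((-28 + 1 + 3)*21)*24 = -24*21*24 = -504*24 = -12096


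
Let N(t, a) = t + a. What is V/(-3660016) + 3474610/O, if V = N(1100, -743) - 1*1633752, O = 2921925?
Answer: 3497957175827/2138858450160 ≈ 1.6354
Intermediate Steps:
N(t, a) = a + t
V = -1633395 (V = (-743 + 1100) - 1*1633752 = 357 - 1633752 = -1633395)
V/(-3660016) + 3474610/O = -1633395/(-3660016) + 3474610/2921925 = -1633395*(-1/3660016) + 3474610*(1/2921925) = 1633395/3660016 + 694922/584385 = 3497957175827/2138858450160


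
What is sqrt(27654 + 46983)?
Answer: 3*sqrt(8293) ≈ 273.20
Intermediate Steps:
sqrt(27654 + 46983) = sqrt(74637) = 3*sqrt(8293)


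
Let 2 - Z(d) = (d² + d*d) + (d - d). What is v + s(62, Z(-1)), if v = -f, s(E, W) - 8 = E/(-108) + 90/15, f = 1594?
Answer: -85351/54 ≈ -1580.6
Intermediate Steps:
Z(d) = 2 - 2*d² (Z(d) = 2 - ((d² + d*d) + (d - d)) = 2 - ((d² + d²) + 0) = 2 - (2*d² + 0) = 2 - 2*d²)
s(E, W) = 14 - E/108 (s(E, W) = 8 + (E/(-108) + 90/15) = 8 + (E*(-1/108) + 90*(1/15)) = 8 + (-E/108 + 6) = 8 + (6 - E/108) = 14 - E/108)
v = -1594 (v = -1*1594 = -1594)
v + s(62, Z(-1)) = -1594 + (14 - 1/108*62) = -1594 + (14 - 31/54) = -1594 + 725/54 = -85351/54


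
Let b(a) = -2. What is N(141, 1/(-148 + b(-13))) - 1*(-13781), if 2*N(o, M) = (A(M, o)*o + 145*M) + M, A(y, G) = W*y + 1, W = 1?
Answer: 4155163/300 ≈ 13851.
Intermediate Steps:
A(y, G) = 1 + y (A(y, G) = 1*y + 1 = y + 1 = 1 + y)
N(o, M) = 73*M + o*(1 + M)/2 (N(o, M) = (((1 + M)*o + 145*M) + M)/2 = ((o*(1 + M) + 145*M) + M)/2 = ((145*M + o*(1 + M)) + M)/2 = (146*M + o*(1 + M))/2 = 73*M + o*(1 + M)/2)
N(141, 1/(-148 + b(-13))) - 1*(-13781) = (73/(-148 - 2) + (½)*141*(1 + 1/(-148 - 2))) - 1*(-13781) = (73/(-150) + (½)*141*(1 + 1/(-150))) + 13781 = (73*(-1/150) + (½)*141*(1 - 1/150)) + 13781 = (-73/150 + (½)*141*(149/150)) + 13781 = (-73/150 + 7003/100) + 13781 = 20863/300 + 13781 = 4155163/300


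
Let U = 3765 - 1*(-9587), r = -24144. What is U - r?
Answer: 37496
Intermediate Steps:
U = 13352 (U = 3765 + 9587 = 13352)
U - r = 13352 - 1*(-24144) = 13352 + 24144 = 37496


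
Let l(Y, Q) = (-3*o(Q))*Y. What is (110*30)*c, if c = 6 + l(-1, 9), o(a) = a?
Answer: 108900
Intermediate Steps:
l(Y, Q) = -3*Q*Y (l(Y, Q) = (-3*Q)*Y = -3*Q*Y)
c = 33 (c = 6 - 3*9*(-1) = 6 + 27 = 33)
(110*30)*c = (110*30)*33 = 3300*33 = 108900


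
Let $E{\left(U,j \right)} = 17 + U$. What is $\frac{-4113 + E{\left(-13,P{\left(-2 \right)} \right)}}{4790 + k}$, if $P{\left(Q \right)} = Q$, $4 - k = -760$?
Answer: $- \frac{4109}{5554} \approx -0.73983$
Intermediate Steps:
$k = 764$ ($k = 4 - -760 = 4 + 760 = 764$)
$\frac{-4113 + E{\left(-13,P{\left(-2 \right)} \right)}}{4790 + k} = \frac{-4113 + \left(17 - 13\right)}{4790 + 764} = \frac{-4113 + 4}{5554} = \left(-4109\right) \frac{1}{5554} = - \frac{4109}{5554}$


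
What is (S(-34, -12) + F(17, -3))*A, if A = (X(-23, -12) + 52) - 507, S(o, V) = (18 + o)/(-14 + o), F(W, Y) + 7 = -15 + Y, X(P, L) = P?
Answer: 35372/3 ≈ 11791.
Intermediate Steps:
F(W, Y) = -22 + Y (F(W, Y) = -7 + (-15 + Y) = -22 + Y)
S(o, V) = (18 + o)/(-14 + o)
A = -478 (A = (-23 + 52) - 507 = 29 - 507 = -478)
(S(-34, -12) + F(17, -3))*A = ((18 - 34)/(-14 - 34) + (-22 - 3))*(-478) = (-16/(-48) - 25)*(-478) = (-1/48*(-16) - 25)*(-478) = (⅓ - 25)*(-478) = -74/3*(-478) = 35372/3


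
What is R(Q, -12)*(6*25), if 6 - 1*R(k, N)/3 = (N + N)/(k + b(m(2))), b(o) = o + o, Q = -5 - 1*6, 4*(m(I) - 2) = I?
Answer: 900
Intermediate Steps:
m(I) = 2 + I/4
Q = -11 (Q = -5 - 6 = -11)
b(o) = 2*o
R(k, N) = 18 - 6*N/(5 + k) (R(k, N) = 18 - 3*(N + N)/(k + 2*(2 + (¼)*2)) = 18 - 3*2*N/(k + 2*(2 + ½)) = 18 - 3*2*N/(k + 2*(5/2)) = 18 - 3*2*N/(k + 5) = 18 - 3*2*N/(5 + k) = 18 - 6*N/(5 + k))
R(Q, -12)*(6*25) = (6*(15 - 1*(-12) + 3*(-11))/(5 - 11))*(6*25) = (6*(15 + 12 - 33)/(-6))*150 = (6*(-⅙)*(-6))*150 = 6*150 = 900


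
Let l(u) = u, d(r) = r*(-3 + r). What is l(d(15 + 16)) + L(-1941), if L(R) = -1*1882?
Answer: -1014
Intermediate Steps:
L(R) = -1882
l(d(15 + 16)) + L(-1941) = (15 + 16)*(-3 + (15 + 16)) - 1882 = 31*(-3 + 31) - 1882 = 31*28 - 1882 = 868 - 1882 = -1014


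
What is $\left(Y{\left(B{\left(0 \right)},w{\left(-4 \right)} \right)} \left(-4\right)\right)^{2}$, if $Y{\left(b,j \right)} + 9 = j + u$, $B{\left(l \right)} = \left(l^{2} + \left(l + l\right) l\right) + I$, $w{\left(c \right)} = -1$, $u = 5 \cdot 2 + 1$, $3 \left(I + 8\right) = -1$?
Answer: $16$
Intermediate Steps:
$I = - \frac{25}{3}$ ($I = -8 + \frac{1}{3} \left(-1\right) = -8 - \frac{1}{3} = - \frac{25}{3} \approx -8.3333$)
$u = 11$ ($u = 10 + 1 = 11$)
$B{\left(l \right)} = - \frac{25}{3} + 3 l^{2}$ ($B{\left(l \right)} = \left(l^{2} + \left(l + l\right) l\right) - \frac{25}{3} = \left(l^{2} + 2 l l\right) - \frac{25}{3} = \left(l^{2} + 2 l^{2}\right) - \frac{25}{3} = 3 l^{2} - \frac{25}{3} = - \frac{25}{3} + 3 l^{2}$)
$Y{\left(b,j \right)} = 2 + j$ ($Y{\left(b,j \right)} = -9 + \left(j + 11\right) = -9 + \left(11 + j\right) = 2 + j$)
$\left(Y{\left(B{\left(0 \right)},w{\left(-4 \right)} \right)} \left(-4\right)\right)^{2} = \left(\left(2 - 1\right) \left(-4\right)\right)^{2} = \left(1 \left(-4\right)\right)^{2} = \left(-4\right)^{2} = 16$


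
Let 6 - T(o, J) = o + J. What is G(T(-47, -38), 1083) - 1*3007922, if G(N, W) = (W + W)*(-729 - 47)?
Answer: -4688738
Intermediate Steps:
T(o, J) = 6 - J - o (T(o, J) = 6 - (o + J) = 6 - (J + o) = 6 + (-J - o) = 6 - J - o)
G(N, W) = -1552*W (G(N, W) = (2*W)*(-776) = -1552*W)
G(T(-47, -38), 1083) - 1*3007922 = -1552*1083 - 1*3007922 = -1680816 - 3007922 = -4688738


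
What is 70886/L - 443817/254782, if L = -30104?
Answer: -714116905/174317212 ≈ -4.0966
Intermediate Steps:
70886/L - 443817/254782 = 70886/(-30104) - 443817/254782 = 70886*(-1/30104) - 443817*1/254782 = -35443/15052 - 40347/23162 = -714116905/174317212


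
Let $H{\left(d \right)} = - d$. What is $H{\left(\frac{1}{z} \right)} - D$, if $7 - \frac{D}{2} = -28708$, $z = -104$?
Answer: $- \frac{5972719}{104} \approx -57430.0$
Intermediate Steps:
$D = 57430$ ($D = 14 - -57416 = 14 + 57416 = 57430$)
$H{\left(\frac{1}{z} \right)} - D = - \frac{1}{-104} - 57430 = \left(-1\right) \left(- \frac{1}{104}\right) - 57430 = \frac{1}{104} - 57430 = - \frac{5972719}{104}$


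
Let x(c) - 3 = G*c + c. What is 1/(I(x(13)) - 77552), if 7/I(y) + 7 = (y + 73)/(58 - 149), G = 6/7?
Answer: -5160/400172779 ≈ -1.2894e-5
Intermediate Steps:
G = 6/7 (G = 6*(1/7) = 6/7 ≈ 0.85714)
x(c) = 3 + 13*c/7 (x(c) = 3 + (6*c/7 + c) = 3 + 13*c/7)
I(y) = 7/(-710/91 - y/91) (I(y) = 7/(-7 + (y + 73)/(58 - 149)) = 7/(-7 + (73 + y)/(-91)) = 7/(-7 + (73 + y)*(-1/91)) = 7/(-7 + (-73/91 - y/91)) = 7/(-710/91 - y/91))
1/(I(x(13)) - 77552) = 1/(-637/(710 + (3 + (13/7)*13)) - 77552) = 1/(-637/(710 + (3 + 169/7)) - 77552) = 1/(-637/(710 + 190/7) - 77552) = 1/(-637/5160/7 - 77552) = 1/(-637*7/5160 - 77552) = 1/(-4459/5160 - 77552) = 1/(-400172779/5160) = -5160/400172779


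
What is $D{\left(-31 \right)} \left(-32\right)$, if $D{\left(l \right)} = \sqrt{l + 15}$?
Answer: $- 128 i \approx - 128.0 i$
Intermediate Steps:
$D{\left(l \right)} = \sqrt{15 + l}$
$D{\left(-31 \right)} \left(-32\right) = \sqrt{15 - 31} \left(-32\right) = \sqrt{-16} \left(-32\right) = 4 i \left(-32\right) = - 128 i$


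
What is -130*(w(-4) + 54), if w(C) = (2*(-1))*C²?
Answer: -2860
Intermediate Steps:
w(C) = -2*C²
-130*(w(-4) + 54) = -130*(-2*(-4)² + 54) = -130*(-2*16 + 54) = -130*(-32 + 54) = -130*22 = -2860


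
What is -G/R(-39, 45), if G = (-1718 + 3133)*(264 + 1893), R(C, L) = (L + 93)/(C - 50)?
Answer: 90547265/46 ≈ 1.9684e+6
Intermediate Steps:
R(C, L) = (93 + L)/(-50 + C)
G = 3052155 (G = 1415*2157 = 3052155)
-G/R(-39, 45) = -3052155/((93 + 45)/(-50 - 39)) = -3052155/(138/(-89)) = -3052155/((-1/89*138)) = -3052155/(-138/89) = -3052155*(-89)/138 = -1*(-90547265/46) = 90547265/46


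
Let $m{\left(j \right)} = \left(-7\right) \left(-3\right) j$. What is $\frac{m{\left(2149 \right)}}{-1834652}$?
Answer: $- \frac{45129}{1834652} \approx -0.024598$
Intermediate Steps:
$m{\left(j \right)} = 21 j$
$\frac{m{\left(2149 \right)}}{-1834652} = \frac{21 \cdot 2149}{-1834652} = 45129 \left(- \frac{1}{1834652}\right) = - \frac{45129}{1834652}$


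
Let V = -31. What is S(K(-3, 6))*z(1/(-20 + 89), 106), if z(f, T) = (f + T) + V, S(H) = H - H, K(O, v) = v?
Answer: 0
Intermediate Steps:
S(H) = 0
z(f, T) = -31 + T + f (z(f, T) = (f + T) - 31 = (T + f) - 31 = -31 + T + f)
S(K(-3, 6))*z(1/(-20 + 89), 106) = 0*(-31 + 106 + 1/(-20 + 89)) = 0*(-31 + 106 + 1/69) = 0*(5176/69) = 0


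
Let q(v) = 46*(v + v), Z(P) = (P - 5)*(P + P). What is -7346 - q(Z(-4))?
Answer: -13970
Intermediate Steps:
Z(P) = 2*P*(-5 + P) (Z(P) = (-5 + P)*(2*P) = 2*P*(-5 + P))
q(v) = 92*v (q(v) = 46*(2*v) = 92*v)
-7346 - q(Z(-4)) = -7346 - 92*2*(-4)*(-5 - 4) = -7346 - 92*2*(-4)*(-9) = -7346 - 92*72 = -7346 - 1*6624 = -7346 - 6624 = -13970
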